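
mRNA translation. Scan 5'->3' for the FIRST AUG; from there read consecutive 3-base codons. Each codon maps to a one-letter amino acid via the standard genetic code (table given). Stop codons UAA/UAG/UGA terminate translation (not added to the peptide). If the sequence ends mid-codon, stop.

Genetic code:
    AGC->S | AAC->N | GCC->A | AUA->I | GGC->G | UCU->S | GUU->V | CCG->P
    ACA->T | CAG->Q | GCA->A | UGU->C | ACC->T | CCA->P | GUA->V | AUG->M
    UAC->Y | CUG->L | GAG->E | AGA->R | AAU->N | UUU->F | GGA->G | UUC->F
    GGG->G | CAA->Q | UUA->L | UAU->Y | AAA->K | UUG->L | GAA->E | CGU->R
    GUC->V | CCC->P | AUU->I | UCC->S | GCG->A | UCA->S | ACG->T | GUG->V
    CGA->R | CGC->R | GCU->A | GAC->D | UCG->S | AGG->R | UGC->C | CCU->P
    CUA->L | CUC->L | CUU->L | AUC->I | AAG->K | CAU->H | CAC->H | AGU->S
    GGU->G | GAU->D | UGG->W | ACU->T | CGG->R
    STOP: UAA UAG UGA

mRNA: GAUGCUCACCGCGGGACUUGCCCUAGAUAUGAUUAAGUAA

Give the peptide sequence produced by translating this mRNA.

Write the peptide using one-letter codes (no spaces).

Answer: MLTAGLALDMIK

Derivation:
start AUG at pos 1
pos 1: AUG -> M; peptide=M
pos 4: CUC -> L; peptide=ML
pos 7: ACC -> T; peptide=MLT
pos 10: GCG -> A; peptide=MLTA
pos 13: GGA -> G; peptide=MLTAG
pos 16: CUU -> L; peptide=MLTAGL
pos 19: GCC -> A; peptide=MLTAGLA
pos 22: CUA -> L; peptide=MLTAGLAL
pos 25: GAU -> D; peptide=MLTAGLALD
pos 28: AUG -> M; peptide=MLTAGLALDM
pos 31: AUU -> I; peptide=MLTAGLALDMI
pos 34: AAG -> K; peptide=MLTAGLALDMIK
pos 37: UAA -> STOP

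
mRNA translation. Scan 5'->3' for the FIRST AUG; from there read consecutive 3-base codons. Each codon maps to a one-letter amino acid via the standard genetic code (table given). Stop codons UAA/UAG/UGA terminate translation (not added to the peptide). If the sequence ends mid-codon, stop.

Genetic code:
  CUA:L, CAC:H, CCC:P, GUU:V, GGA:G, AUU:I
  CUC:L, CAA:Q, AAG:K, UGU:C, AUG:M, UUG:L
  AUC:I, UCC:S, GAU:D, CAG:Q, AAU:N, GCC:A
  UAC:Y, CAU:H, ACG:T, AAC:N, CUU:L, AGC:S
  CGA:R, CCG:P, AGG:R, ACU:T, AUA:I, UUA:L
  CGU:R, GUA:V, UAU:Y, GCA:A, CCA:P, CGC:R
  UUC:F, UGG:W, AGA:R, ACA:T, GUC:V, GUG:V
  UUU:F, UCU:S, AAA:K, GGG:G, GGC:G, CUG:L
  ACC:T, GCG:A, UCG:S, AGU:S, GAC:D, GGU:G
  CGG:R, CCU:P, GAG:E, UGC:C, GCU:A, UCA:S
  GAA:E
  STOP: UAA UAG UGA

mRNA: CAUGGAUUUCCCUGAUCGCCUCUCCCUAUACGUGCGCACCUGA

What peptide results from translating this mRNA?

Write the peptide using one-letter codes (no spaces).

start AUG at pos 1
pos 1: AUG -> M; peptide=M
pos 4: GAU -> D; peptide=MD
pos 7: UUC -> F; peptide=MDF
pos 10: CCU -> P; peptide=MDFP
pos 13: GAU -> D; peptide=MDFPD
pos 16: CGC -> R; peptide=MDFPDR
pos 19: CUC -> L; peptide=MDFPDRL
pos 22: UCC -> S; peptide=MDFPDRLS
pos 25: CUA -> L; peptide=MDFPDRLSL
pos 28: UAC -> Y; peptide=MDFPDRLSLY
pos 31: GUG -> V; peptide=MDFPDRLSLYV
pos 34: CGC -> R; peptide=MDFPDRLSLYVR
pos 37: ACC -> T; peptide=MDFPDRLSLYVRT
pos 40: UGA -> STOP

Answer: MDFPDRLSLYVRT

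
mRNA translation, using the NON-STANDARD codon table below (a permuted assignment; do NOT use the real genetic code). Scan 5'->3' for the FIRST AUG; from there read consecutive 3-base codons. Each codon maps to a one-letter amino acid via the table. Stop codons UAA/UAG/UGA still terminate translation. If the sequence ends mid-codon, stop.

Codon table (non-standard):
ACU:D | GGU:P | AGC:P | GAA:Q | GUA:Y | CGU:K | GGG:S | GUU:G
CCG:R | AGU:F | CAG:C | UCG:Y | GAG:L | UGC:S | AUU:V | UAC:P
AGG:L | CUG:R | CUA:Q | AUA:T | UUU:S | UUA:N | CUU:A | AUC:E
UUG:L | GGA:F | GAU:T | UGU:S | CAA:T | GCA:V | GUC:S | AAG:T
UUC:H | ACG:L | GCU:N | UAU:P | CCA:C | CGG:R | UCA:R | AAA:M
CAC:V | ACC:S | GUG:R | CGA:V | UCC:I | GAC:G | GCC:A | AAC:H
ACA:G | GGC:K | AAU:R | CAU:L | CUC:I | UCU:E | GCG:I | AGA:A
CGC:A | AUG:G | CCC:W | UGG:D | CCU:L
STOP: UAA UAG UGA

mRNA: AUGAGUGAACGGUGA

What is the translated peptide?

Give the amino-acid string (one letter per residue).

Answer: GFQR

Derivation:
start AUG at pos 0
pos 0: AUG -> G; peptide=G
pos 3: AGU -> F; peptide=GF
pos 6: GAA -> Q; peptide=GFQ
pos 9: CGG -> R; peptide=GFQR
pos 12: UGA -> STOP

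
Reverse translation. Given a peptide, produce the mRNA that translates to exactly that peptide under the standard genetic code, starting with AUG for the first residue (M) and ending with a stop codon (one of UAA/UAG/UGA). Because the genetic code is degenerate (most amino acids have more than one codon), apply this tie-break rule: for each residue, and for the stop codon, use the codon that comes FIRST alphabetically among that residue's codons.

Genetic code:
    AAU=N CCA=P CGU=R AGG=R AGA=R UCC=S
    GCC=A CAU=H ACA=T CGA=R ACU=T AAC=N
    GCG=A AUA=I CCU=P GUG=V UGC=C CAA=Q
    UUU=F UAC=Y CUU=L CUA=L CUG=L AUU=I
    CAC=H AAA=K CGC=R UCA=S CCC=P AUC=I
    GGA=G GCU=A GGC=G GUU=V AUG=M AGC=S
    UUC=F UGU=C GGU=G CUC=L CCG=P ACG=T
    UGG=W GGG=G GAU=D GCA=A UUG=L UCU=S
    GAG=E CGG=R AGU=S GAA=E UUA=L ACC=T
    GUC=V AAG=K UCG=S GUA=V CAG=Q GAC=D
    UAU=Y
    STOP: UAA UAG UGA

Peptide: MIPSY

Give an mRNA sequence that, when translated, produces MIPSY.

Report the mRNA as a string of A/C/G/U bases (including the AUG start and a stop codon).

residue 1: M -> AUG (start codon)
residue 2: I codons sorted = AUA,AUC,AUU -> pick first = AUA
residue 3: P codons sorted = CCA,CCC,CCG,CCU -> pick first = CCA
residue 4: S codons sorted = AGC,AGU,UCA,UCC,UCG,UCU -> pick first = AGC
residue 5: Y codons sorted = UAC,UAU -> pick first = UAC
terminator: stop codons sorted = UAA,UAG,UGA -> pick first = UAA

Answer: mRNA: AUGAUACCAAGCUACUAA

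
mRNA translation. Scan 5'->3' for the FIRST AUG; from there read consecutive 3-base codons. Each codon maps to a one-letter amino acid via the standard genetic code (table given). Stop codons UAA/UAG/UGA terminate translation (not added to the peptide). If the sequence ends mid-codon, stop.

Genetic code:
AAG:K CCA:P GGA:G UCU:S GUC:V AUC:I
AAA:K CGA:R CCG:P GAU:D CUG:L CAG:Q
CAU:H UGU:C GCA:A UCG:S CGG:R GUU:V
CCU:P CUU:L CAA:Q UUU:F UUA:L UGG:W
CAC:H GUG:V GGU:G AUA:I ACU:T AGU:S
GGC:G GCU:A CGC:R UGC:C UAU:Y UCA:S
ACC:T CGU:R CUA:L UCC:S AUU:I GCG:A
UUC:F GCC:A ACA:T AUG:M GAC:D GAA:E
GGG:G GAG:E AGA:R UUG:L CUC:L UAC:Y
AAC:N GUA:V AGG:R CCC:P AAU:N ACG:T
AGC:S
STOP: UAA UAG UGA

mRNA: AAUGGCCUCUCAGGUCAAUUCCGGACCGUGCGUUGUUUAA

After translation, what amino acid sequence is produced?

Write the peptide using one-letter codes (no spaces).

Answer: MASQVNSGPCVV

Derivation:
start AUG at pos 1
pos 1: AUG -> M; peptide=M
pos 4: GCC -> A; peptide=MA
pos 7: UCU -> S; peptide=MAS
pos 10: CAG -> Q; peptide=MASQ
pos 13: GUC -> V; peptide=MASQV
pos 16: AAU -> N; peptide=MASQVN
pos 19: UCC -> S; peptide=MASQVNS
pos 22: GGA -> G; peptide=MASQVNSG
pos 25: CCG -> P; peptide=MASQVNSGP
pos 28: UGC -> C; peptide=MASQVNSGPC
pos 31: GUU -> V; peptide=MASQVNSGPCV
pos 34: GUU -> V; peptide=MASQVNSGPCVV
pos 37: UAA -> STOP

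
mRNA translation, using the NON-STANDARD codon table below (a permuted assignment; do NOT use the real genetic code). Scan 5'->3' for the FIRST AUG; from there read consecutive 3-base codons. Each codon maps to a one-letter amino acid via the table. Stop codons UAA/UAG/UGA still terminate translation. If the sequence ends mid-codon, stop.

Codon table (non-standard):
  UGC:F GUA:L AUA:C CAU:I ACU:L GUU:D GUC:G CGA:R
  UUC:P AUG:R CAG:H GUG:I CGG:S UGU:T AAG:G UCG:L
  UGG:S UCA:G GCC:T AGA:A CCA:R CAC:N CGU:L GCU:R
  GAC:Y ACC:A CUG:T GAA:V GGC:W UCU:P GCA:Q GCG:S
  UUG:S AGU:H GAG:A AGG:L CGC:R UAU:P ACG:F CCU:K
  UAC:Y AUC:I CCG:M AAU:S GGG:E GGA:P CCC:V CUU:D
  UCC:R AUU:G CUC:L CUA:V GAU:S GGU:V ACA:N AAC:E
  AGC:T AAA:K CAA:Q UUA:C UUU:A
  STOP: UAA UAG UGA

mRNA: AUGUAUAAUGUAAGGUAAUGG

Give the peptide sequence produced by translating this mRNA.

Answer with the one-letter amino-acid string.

start AUG at pos 0
pos 0: AUG -> R; peptide=R
pos 3: UAU -> P; peptide=RP
pos 6: AAU -> S; peptide=RPS
pos 9: GUA -> L; peptide=RPSL
pos 12: AGG -> L; peptide=RPSLL
pos 15: UAA -> STOP

Answer: RPSLL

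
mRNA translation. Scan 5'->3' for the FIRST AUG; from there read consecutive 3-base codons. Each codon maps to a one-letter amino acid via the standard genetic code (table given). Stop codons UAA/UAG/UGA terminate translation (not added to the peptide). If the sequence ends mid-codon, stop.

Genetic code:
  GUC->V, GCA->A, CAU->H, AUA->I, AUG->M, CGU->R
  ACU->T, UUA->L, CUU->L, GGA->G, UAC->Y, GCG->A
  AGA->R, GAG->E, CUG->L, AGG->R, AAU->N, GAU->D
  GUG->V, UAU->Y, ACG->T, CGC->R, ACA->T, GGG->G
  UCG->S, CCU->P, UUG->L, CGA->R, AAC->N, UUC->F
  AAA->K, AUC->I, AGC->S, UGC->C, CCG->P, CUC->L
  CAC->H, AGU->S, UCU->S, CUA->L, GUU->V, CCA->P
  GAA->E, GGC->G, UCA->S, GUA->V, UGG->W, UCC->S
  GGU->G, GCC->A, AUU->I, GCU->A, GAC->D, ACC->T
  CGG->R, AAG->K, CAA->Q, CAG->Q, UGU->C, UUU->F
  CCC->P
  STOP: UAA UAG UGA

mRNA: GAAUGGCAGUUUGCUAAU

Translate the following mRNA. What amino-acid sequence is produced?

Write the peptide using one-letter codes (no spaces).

Answer: MAVC

Derivation:
start AUG at pos 2
pos 2: AUG -> M; peptide=M
pos 5: GCA -> A; peptide=MA
pos 8: GUU -> V; peptide=MAV
pos 11: UGC -> C; peptide=MAVC
pos 14: UAA -> STOP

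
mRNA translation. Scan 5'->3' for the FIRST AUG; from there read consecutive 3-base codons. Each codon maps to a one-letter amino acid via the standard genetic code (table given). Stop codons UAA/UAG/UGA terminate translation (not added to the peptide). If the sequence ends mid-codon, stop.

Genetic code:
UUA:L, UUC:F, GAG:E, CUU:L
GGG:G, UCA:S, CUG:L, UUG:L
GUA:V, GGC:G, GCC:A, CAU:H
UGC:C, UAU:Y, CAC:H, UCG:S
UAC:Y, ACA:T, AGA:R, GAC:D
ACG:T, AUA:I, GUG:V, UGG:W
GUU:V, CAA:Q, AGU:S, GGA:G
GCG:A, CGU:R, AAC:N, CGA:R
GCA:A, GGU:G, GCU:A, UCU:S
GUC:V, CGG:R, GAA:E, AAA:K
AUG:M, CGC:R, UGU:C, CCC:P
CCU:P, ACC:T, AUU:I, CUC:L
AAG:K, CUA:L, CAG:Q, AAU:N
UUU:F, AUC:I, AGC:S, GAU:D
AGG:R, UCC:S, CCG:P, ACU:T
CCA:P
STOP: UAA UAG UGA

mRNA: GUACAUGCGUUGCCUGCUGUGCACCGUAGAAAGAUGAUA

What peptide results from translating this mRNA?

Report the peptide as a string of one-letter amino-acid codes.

Answer: MRCLLCTVER

Derivation:
start AUG at pos 4
pos 4: AUG -> M; peptide=M
pos 7: CGU -> R; peptide=MR
pos 10: UGC -> C; peptide=MRC
pos 13: CUG -> L; peptide=MRCL
pos 16: CUG -> L; peptide=MRCLL
pos 19: UGC -> C; peptide=MRCLLC
pos 22: ACC -> T; peptide=MRCLLCT
pos 25: GUA -> V; peptide=MRCLLCTV
pos 28: GAA -> E; peptide=MRCLLCTVE
pos 31: AGA -> R; peptide=MRCLLCTVER
pos 34: UGA -> STOP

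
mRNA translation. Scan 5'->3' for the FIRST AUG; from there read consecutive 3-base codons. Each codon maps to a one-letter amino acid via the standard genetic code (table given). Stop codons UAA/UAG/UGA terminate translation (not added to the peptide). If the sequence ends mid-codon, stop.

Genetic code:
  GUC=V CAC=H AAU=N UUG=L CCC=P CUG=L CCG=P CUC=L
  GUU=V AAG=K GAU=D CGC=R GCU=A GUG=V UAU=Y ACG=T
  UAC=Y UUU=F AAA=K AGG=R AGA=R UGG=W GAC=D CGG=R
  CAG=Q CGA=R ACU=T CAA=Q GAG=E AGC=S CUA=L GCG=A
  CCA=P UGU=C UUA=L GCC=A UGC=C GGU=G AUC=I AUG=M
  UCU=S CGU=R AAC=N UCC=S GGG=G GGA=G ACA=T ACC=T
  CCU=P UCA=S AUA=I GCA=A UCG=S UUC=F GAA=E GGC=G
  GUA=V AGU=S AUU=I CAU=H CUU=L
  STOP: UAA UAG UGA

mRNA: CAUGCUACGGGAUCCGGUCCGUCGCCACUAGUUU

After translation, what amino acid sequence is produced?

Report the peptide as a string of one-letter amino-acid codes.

start AUG at pos 1
pos 1: AUG -> M; peptide=M
pos 4: CUA -> L; peptide=ML
pos 7: CGG -> R; peptide=MLR
pos 10: GAU -> D; peptide=MLRD
pos 13: CCG -> P; peptide=MLRDP
pos 16: GUC -> V; peptide=MLRDPV
pos 19: CGU -> R; peptide=MLRDPVR
pos 22: CGC -> R; peptide=MLRDPVRR
pos 25: CAC -> H; peptide=MLRDPVRRH
pos 28: UAG -> STOP

Answer: MLRDPVRRH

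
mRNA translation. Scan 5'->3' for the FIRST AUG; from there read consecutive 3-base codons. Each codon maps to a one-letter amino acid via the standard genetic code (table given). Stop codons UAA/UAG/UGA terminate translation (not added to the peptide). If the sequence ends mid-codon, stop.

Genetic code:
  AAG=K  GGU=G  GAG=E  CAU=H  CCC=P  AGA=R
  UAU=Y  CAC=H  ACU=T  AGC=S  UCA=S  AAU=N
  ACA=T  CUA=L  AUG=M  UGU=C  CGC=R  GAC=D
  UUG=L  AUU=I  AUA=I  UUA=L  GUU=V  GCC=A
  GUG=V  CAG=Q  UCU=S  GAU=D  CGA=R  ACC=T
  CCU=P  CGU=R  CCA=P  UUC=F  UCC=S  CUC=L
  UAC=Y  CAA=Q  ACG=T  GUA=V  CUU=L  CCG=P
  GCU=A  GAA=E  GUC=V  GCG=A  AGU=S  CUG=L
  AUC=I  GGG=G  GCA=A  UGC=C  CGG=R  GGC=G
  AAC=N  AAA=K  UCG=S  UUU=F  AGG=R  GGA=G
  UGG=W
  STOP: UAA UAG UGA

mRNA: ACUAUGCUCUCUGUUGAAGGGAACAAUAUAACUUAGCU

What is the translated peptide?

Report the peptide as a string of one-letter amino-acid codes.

Answer: MLSVEGNNIT

Derivation:
start AUG at pos 3
pos 3: AUG -> M; peptide=M
pos 6: CUC -> L; peptide=ML
pos 9: UCU -> S; peptide=MLS
pos 12: GUU -> V; peptide=MLSV
pos 15: GAA -> E; peptide=MLSVE
pos 18: GGG -> G; peptide=MLSVEG
pos 21: AAC -> N; peptide=MLSVEGN
pos 24: AAU -> N; peptide=MLSVEGNN
pos 27: AUA -> I; peptide=MLSVEGNNI
pos 30: ACU -> T; peptide=MLSVEGNNIT
pos 33: UAG -> STOP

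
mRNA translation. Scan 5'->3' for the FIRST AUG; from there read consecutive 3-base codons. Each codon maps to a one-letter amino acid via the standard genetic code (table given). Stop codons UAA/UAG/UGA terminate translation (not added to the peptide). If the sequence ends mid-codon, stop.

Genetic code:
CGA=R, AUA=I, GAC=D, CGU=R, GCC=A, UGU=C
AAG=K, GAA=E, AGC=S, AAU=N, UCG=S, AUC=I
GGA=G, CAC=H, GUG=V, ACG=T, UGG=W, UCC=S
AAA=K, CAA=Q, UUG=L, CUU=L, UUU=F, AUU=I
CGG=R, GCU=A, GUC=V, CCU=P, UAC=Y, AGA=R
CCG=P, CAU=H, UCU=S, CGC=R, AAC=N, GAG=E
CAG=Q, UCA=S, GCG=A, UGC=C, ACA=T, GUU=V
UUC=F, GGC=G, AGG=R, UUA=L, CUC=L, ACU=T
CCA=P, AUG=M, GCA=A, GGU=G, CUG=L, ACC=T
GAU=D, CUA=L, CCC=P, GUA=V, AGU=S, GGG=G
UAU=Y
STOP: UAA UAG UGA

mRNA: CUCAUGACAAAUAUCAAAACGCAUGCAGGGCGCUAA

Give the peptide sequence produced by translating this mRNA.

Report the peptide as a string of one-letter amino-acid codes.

start AUG at pos 3
pos 3: AUG -> M; peptide=M
pos 6: ACA -> T; peptide=MT
pos 9: AAU -> N; peptide=MTN
pos 12: AUC -> I; peptide=MTNI
pos 15: AAA -> K; peptide=MTNIK
pos 18: ACG -> T; peptide=MTNIKT
pos 21: CAU -> H; peptide=MTNIKTH
pos 24: GCA -> A; peptide=MTNIKTHA
pos 27: GGG -> G; peptide=MTNIKTHAG
pos 30: CGC -> R; peptide=MTNIKTHAGR
pos 33: UAA -> STOP

Answer: MTNIKTHAGR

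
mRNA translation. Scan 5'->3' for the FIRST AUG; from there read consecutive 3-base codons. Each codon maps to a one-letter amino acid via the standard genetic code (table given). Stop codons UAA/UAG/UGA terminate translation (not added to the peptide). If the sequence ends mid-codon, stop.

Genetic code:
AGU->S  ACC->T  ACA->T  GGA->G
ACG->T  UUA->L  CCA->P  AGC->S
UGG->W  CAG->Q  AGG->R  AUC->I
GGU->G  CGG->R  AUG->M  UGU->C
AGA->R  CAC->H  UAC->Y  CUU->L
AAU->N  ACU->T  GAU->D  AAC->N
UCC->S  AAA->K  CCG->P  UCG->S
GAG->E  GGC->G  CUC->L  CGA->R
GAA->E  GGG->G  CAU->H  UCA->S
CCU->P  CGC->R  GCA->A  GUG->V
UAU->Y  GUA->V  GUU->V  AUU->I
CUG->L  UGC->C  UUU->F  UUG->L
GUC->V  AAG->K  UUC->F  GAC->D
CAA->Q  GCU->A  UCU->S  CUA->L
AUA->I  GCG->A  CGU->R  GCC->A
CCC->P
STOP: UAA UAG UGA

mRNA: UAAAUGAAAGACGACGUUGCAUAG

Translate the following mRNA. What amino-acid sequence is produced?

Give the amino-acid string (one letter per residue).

start AUG at pos 3
pos 3: AUG -> M; peptide=M
pos 6: AAA -> K; peptide=MK
pos 9: GAC -> D; peptide=MKD
pos 12: GAC -> D; peptide=MKDD
pos 15: GUU -> V; peptide=MKDDV
pos 18: GCA -> A; peptide=MKDDVA
pos 21: UAG -> STOP

Answer: MKDDVA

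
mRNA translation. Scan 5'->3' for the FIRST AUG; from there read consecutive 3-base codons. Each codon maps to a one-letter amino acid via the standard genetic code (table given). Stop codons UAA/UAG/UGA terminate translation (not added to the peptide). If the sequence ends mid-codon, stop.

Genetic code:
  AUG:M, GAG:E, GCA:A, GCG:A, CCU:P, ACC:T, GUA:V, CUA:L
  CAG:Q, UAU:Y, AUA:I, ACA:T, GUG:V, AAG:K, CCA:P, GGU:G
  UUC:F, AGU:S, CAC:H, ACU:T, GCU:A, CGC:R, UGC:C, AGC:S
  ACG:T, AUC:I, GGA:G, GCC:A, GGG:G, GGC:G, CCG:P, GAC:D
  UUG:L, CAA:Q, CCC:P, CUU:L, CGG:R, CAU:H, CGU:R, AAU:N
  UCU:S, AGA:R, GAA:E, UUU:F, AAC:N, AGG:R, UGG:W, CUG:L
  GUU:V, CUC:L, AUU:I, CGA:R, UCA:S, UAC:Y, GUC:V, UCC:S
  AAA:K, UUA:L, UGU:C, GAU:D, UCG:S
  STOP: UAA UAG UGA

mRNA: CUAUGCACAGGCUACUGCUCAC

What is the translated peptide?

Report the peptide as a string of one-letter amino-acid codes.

start AUG at pos 2
pos 2: AUG -> M; peptide=M
pos 5: CAC -> H; peptide=MH
pos 8: AGG -> R; peptide=MHR
pos 11: CUA -> L; peptide=MHRL
pos 14: CUG -> L; peptide=MHRLL
pos 17: CUC -> L; peptide=MHRLLL
pos 20: only 2 nt remain (<3), stop (end of mRNA)

Answer: MHRLLL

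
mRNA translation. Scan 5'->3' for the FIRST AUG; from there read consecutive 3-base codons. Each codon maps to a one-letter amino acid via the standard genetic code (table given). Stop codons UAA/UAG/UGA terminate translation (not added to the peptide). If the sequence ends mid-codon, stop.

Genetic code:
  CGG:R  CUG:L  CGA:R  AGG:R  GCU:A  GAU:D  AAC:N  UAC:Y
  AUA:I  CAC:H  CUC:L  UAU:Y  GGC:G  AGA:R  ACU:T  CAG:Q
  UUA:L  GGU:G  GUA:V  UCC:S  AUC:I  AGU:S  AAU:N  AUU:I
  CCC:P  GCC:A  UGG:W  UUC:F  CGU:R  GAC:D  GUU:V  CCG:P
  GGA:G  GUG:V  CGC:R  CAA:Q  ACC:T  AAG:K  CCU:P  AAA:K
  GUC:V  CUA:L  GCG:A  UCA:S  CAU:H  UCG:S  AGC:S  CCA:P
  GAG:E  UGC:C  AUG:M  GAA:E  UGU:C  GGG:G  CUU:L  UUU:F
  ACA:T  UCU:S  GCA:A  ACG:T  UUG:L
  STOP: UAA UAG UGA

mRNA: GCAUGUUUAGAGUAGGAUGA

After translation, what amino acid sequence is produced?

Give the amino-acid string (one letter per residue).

Answer: MFRVG

Derivation:
start AUG at pos 2
pos 2: AUG -> M; peptide=M
pos 5: UUU -> F; peptide=MF
pos 8: AGA -> R; peptide=MFR
pos 11: GUA -> V; peptide=MFRV
pos 14: GGA -> G; peptide=MFRVG
pos 17: UGA -> STOP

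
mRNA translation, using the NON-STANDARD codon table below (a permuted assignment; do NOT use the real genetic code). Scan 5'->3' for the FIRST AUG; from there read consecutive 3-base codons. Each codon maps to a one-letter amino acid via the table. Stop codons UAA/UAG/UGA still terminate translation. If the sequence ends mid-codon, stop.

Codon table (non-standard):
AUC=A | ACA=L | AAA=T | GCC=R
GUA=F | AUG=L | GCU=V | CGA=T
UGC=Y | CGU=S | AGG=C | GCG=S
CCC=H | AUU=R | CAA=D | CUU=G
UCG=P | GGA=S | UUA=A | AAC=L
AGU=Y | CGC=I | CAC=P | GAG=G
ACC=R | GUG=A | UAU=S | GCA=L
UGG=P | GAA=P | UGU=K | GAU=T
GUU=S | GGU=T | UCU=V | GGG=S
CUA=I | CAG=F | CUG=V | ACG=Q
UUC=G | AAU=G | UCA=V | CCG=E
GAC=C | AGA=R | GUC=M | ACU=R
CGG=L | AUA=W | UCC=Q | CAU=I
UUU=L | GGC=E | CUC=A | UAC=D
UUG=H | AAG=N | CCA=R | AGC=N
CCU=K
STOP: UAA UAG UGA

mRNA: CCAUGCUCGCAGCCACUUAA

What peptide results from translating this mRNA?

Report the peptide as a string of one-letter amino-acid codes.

Answer: LALRR

Derivation:
start AUG at pos 2
pos 2: AUG -> L; peptide=L
pos 5: CUC -> A; peptide=LA
pos 8: GCA -> L; peptide=LAL
pos 11: GCC -> R; peptide=LALR
pos 14: ACU -> R; peptide=LALRR
pos 17: UAA -> STOP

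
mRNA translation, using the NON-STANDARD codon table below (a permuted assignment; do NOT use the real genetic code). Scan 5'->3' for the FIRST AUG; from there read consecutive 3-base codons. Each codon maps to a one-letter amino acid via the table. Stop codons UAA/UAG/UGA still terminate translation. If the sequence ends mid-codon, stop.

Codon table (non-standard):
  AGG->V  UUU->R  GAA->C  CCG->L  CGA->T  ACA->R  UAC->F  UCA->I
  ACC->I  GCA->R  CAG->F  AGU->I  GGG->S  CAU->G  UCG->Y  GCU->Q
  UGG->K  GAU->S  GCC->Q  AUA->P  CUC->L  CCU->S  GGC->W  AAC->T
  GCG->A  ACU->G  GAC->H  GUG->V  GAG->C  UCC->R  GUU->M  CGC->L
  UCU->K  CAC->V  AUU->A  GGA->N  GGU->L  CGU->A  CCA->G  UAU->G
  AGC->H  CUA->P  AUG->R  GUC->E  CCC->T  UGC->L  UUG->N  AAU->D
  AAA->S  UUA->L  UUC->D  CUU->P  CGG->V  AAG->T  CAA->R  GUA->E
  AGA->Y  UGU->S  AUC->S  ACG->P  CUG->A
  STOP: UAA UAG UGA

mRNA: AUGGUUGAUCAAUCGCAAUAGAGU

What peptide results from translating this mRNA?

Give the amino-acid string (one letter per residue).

Answer: RMSRYR

Derivation:
start AUG at pos 0
pos 0: AUG -> R; peptide=R
pos 3: GUU -> M; peptide=RM
pos 6: GAU -> S; peptide=RMS
pos 9: CAA -> R; peptide=RMSR
pos 12: UCG -> Y; peptide=RMSRY
pos 15: CAA -> R; peptide=RMSRYR
pos 18: UAG -> STOP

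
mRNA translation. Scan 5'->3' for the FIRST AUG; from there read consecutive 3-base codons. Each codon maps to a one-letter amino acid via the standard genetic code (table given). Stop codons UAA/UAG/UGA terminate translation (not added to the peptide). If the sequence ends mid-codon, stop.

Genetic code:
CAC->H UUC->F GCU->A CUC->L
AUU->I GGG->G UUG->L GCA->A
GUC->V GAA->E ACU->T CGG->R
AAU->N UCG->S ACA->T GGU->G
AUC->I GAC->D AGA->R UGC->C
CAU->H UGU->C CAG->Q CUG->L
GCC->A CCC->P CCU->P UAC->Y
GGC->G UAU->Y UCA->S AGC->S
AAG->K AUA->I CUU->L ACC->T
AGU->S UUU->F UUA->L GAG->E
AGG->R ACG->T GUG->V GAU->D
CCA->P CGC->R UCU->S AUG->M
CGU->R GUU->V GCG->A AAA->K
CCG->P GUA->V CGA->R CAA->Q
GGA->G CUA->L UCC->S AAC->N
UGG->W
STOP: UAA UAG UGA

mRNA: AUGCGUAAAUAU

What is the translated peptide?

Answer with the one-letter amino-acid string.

start AUG at pos 0
pos 0: AUG -> M; peptide=M
pos 3: CGU -> R; peptide=MR
pos 6: AAA -> K; peptide=MRK
pos 9: UAU -> Y; peptide=MRKY
pos 12: only 0 nt remain (<3), stop (end of mRNA)

Answer: MRKY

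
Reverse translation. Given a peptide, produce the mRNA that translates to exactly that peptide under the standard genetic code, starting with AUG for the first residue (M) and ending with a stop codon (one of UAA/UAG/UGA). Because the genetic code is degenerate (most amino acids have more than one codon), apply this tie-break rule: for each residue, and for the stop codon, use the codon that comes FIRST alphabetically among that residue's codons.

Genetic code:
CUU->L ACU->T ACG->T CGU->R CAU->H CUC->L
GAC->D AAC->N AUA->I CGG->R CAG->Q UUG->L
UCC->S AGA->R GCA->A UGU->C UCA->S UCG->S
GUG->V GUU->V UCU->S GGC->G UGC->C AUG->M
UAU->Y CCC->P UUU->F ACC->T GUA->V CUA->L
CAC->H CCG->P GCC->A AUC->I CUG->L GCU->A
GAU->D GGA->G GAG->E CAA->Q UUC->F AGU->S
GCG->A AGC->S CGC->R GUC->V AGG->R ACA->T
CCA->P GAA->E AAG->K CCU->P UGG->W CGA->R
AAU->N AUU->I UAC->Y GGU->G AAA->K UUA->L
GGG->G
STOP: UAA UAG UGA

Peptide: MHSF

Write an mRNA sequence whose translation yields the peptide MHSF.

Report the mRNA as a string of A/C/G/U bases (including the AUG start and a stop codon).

Answer: mRNA: AUGCACAGCUUCUAA

Derivation:
residue 1: M -> AUG (start codon)
residue 2: H codons sorted = CAC,CAU -> pick first = CAC
residue 3: S codons sorted = AGC,AGU,UCA,UCC,UCG,UCU -> pick first = AGC
residue 4: F codons sorted = UUC,UUU -> pick first = UUC
terminator: stop codons sorted = UAA,UAG,UGA -> pick first = UAA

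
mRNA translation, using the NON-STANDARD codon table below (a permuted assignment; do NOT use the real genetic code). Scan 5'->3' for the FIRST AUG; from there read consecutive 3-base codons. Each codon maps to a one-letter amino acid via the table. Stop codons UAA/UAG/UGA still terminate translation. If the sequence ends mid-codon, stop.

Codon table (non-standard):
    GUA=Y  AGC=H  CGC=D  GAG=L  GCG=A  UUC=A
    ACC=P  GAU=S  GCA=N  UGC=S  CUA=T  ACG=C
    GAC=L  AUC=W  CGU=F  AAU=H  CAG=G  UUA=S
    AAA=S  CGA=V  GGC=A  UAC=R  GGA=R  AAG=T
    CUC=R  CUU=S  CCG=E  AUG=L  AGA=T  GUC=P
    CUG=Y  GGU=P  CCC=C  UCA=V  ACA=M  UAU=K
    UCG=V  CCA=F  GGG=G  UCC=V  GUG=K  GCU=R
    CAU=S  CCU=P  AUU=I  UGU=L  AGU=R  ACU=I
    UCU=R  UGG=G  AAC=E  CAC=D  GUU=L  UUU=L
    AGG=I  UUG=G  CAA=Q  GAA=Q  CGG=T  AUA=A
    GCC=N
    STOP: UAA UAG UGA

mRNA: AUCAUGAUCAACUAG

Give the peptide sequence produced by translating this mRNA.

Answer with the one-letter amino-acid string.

Answer: LWE

Derivation:
start AUG at pos 3
pos 3: AUG -> L; peptide=L
pos 6: AUC -> W; peptide=LW
pos 9: AAC -> E; peptide=LWE
pos 12: UAG -> STOP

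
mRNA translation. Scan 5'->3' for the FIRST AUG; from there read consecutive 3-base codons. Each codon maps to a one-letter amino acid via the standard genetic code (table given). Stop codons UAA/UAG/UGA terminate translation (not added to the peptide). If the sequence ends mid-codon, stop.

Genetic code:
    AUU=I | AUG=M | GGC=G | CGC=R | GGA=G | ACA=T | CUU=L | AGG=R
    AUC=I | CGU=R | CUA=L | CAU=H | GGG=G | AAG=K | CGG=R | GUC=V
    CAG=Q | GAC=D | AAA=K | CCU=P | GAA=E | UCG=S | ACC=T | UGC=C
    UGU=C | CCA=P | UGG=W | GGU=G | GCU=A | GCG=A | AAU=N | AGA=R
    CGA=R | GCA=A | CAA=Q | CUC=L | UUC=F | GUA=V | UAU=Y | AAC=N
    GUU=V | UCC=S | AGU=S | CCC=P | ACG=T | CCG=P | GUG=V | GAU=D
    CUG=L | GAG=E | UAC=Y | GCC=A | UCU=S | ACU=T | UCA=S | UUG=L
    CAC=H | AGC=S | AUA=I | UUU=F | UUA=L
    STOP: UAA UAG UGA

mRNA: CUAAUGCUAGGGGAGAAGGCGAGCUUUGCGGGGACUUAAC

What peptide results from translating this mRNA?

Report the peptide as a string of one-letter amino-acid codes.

start AUG at pos 3
pos 3: AUG -> M; peptide=M
pos 6: CUA -> L; peptide=ML
pos 9: GGG -> G; peptide=MLG
pos 12: GAG -> E; peptide=MLGE
pos 15: AAG -> K; peptide=MLGEK
pos 18: GCG -> A; peptide=MLGEKA
pos 21: AGC -> S; peptide=MLGEKAS
pos 24: UUU -> F; peptide=MLGEKASF
pos 27: GCG -> A; peptide=MLGEKASFA
pos 30: GGG -> G; peptide=MLGEKASFAG
pos 33: ACU -> T; peptide=MLGEKASFAGT
pos 36: UAA -> STOP

Answer: MLGEKASFAGT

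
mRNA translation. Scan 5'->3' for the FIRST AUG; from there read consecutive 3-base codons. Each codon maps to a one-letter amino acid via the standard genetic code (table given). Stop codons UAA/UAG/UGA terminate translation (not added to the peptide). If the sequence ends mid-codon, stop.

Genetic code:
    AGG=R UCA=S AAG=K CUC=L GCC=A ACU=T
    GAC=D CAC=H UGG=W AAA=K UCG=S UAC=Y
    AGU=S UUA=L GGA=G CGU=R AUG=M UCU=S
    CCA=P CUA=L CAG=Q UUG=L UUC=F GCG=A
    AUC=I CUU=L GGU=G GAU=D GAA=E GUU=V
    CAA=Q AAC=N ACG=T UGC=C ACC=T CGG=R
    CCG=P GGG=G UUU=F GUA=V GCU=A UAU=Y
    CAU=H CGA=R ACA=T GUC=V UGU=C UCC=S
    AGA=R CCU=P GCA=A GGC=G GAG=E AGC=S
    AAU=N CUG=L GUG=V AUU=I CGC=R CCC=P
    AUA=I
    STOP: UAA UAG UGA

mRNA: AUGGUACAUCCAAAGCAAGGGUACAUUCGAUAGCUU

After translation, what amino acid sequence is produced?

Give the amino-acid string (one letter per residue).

Answer: MVHPKQGYIR

Derivation:
start AUG at pos 0
pos 0: AUG -> M; peptide=M
pos 3: GUA -> V; peptide=MV
pos 6: CAU -> H; peptide=MVH
pos 9: CCA -> P; peptide=MVHP
pos 12: AAG -> K; peptide=MVHPK
pos 15: CAA -> Q; peptide=MVHPKQ
pos 18: GGG -> G; peptide=MVHPKQG
pos 21: UAC -> Y; peptide=MVHPKQGY
pos 24: AUU -> I; peptide=MVHPKQGYI
pos 27: CGA -> R; peptide=MVHPKQGYIR
pos 30: UAG -> STOP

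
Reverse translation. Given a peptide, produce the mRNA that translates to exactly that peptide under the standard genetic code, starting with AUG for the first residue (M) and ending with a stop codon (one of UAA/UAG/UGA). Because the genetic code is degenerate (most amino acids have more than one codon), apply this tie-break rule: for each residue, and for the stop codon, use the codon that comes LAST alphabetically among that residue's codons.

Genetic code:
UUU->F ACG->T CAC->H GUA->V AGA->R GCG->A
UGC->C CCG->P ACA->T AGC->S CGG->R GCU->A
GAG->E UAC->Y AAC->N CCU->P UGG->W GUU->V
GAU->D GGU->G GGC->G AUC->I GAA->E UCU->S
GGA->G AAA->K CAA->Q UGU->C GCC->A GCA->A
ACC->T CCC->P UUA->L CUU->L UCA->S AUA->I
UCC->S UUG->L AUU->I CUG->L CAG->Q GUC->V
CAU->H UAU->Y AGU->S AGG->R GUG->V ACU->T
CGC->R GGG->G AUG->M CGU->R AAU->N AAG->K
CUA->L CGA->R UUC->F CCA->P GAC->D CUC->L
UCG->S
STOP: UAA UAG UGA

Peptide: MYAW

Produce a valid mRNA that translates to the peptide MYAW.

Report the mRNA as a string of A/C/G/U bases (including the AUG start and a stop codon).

Answer: mRNA: AUGUAUGCUUGGUGA

Derivation:
residue 1: M -> AUG (start codon)
residue 2: Y codons sorted = UAC,UAU -> pick last = UAU
residue 3: A codons sorted = GCA,GCC,GCG,GCU -> pick last = GCU
residue 4: W -> UGG (only codon)
terminator: stop codons sorted = UAA,UAG,UGA -> pick last = UGA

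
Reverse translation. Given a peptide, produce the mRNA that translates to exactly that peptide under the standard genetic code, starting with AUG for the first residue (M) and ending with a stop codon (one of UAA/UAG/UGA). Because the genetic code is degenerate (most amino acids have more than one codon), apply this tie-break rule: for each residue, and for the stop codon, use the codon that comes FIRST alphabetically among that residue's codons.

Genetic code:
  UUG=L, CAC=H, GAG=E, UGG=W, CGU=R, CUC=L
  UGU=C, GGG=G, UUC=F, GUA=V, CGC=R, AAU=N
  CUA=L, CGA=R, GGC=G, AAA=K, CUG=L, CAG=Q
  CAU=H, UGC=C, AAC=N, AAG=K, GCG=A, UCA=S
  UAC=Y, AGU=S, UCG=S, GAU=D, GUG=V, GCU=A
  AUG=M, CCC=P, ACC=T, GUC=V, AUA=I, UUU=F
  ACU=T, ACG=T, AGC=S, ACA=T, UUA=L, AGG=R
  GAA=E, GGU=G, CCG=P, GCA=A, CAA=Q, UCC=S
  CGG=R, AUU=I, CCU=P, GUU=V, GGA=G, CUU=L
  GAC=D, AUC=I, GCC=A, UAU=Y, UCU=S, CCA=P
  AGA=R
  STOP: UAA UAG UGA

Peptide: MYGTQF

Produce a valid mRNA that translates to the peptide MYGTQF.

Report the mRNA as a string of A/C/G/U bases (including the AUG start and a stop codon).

Answer: mRNA: AUGUACGGAACACAAUUCUAA

Derivation:
residue 1: M -> AUG (start codon)
residue 2: Y codons sorted = UAC,UAU -> pick first = UAC
residue 3: G codons sorted = GGA,GGC,GGG,GGU -> pick first = GGA
residue 4: T codons sorted = ACA,ACC,ACG,ACU -> pick first = ACA
residue 5: Q codons sorted = CAA,CAG -> pick first = CAA
residue 6: F codons sorted = UUC,UUU -> pick first = UUC
terminator: stop codons sorted = UAA,UAG,UGA -> pick first = UAA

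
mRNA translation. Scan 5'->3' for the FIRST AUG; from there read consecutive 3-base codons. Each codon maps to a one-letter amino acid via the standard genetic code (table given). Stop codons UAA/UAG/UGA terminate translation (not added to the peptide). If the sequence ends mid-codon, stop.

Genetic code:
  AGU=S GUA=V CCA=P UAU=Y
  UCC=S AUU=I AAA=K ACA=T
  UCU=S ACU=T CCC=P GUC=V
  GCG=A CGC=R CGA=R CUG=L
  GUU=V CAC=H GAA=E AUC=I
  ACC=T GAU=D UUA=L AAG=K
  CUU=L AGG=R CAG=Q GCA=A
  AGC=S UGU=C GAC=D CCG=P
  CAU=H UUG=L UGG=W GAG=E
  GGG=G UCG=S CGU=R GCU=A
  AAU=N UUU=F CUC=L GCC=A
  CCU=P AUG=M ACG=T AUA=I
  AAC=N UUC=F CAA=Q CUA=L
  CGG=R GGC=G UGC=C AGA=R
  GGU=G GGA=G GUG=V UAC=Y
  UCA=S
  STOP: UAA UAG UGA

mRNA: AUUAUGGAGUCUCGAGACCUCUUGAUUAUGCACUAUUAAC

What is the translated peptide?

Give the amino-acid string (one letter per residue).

Answer: MESRDLLIMHY

Derivation:
start AUG at pos 3
pos 3: AUG -> M; peptide=M
pos 6: GAG -> E; peptide=ME
pos 9: UCU -> S; peptide=MES
pos 12: CGA -> R; peptide=MESR
pos 15: GAC -> D; peptide=MESRD
pos 18: CUC -> L; peptide=MESRDL
pos 21: UUG -> L; peptide=MESRDLL
pos 24: AUU -> I; peptide=MESRDLLI
pos 27: AUG -> M; peptide=MESRDLLIM
pos 30: CAC -> H; peptide=MESRDLLIMH
pos 33: UAU -> Y; peptide=MESRDLLIMHY
pos 36: UAA -> STOP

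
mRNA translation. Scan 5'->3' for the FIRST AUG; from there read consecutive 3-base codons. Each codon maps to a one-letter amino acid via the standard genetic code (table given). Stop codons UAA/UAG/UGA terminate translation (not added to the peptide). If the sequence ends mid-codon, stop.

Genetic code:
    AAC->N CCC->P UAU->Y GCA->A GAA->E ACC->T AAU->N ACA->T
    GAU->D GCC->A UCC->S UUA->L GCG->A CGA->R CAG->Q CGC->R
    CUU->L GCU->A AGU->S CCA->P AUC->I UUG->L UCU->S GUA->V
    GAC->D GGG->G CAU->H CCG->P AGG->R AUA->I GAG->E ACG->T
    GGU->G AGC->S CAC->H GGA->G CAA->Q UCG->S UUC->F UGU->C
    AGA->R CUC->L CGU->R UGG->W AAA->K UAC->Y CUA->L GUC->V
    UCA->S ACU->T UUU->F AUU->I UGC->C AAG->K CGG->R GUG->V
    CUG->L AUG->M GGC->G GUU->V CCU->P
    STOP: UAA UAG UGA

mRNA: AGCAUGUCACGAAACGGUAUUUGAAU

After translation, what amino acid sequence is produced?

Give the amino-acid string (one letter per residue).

Answer: MSRNGI

Derivation:
start AUG at pos 3
pos 3: AUG -> M; peptide=M
pos 6: UCA -> S; peptide=MS
pos 9: CGA -> R; peptide=MSR
pos 12: AAC -> N; peptide=MSRN
pos 15: GGU -> G; peptide=MSRNG
pos 18: AUU -> I; peptide=MSRNGI
pos 21: UGA -> STOP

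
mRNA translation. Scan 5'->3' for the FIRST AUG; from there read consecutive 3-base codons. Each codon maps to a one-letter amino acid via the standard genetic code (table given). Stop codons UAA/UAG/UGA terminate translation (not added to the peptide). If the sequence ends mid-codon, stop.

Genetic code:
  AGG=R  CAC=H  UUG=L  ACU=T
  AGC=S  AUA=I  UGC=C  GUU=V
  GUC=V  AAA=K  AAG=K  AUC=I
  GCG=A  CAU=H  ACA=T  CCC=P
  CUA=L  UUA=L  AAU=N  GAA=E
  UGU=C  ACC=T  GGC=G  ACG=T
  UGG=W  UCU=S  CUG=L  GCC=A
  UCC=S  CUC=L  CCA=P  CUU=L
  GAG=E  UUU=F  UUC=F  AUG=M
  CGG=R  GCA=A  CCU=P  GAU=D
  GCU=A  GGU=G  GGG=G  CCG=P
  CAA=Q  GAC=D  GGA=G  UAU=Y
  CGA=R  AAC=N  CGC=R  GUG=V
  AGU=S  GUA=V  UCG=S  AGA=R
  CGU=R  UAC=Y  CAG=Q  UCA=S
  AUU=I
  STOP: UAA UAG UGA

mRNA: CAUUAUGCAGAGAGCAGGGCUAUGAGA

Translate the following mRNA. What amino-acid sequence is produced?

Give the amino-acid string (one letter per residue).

Answer: MQRAGL

Derivation:
start AUG at pos 4
pos 4: AUG -> M; peptide=M
pos 7: CAG -> Q; peptide=MQ
pos 10: AGA -> R; peptide=MQR
pos 13: GCA -> A; peptide=MQRA
pos 16: GGG -> G; peptide=MQRAG
pos 19: CUA -> L; peptide=MQRAGL
pos 22: UGA -> STOP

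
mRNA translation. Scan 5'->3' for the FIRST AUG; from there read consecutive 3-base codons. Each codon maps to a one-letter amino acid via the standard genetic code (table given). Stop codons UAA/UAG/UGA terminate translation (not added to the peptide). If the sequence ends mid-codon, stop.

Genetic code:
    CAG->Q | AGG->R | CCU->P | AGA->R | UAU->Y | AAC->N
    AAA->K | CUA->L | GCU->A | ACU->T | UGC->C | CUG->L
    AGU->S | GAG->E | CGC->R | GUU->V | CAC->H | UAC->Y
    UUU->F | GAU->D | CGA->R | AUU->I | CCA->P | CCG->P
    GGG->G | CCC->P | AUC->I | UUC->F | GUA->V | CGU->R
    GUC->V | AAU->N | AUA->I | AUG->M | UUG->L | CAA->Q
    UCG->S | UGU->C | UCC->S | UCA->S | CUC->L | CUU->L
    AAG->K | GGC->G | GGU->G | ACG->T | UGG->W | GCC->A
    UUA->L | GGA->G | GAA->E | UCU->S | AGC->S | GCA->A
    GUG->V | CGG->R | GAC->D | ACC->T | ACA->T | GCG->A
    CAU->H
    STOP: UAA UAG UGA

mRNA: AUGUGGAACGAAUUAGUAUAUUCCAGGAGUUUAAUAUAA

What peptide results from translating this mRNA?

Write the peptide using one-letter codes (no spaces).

start AUG at pos 0
pos 0: AUG -> M; peptide=M
pos 3: UGG -> W; peptide=MW
pos 6: AAC -> N; peptide=MWN
pos 9: GAA -> E; peptide=MWNE
pos 12: UUA -> L; peptide=MWNEL
pos 15: GUA -> V; peptide=MWNELV
pos 18: UAU -> Y; peptide=MWNELVY
pos 21: UCC -> S; peptide=MWNELVYS
pos 24: AGG -> R; peptide=MWNELVYSR
pos 27: AGU -> S; peptide=MWNELVYSRS
pos 30: UUA -> L; peptide=MWNELVYSRSL
pos 33: AUA -> I; peptide=MWNELVYSRSLI
pos 36: UAA -> STOP

Answer: MWNELVYSRSLI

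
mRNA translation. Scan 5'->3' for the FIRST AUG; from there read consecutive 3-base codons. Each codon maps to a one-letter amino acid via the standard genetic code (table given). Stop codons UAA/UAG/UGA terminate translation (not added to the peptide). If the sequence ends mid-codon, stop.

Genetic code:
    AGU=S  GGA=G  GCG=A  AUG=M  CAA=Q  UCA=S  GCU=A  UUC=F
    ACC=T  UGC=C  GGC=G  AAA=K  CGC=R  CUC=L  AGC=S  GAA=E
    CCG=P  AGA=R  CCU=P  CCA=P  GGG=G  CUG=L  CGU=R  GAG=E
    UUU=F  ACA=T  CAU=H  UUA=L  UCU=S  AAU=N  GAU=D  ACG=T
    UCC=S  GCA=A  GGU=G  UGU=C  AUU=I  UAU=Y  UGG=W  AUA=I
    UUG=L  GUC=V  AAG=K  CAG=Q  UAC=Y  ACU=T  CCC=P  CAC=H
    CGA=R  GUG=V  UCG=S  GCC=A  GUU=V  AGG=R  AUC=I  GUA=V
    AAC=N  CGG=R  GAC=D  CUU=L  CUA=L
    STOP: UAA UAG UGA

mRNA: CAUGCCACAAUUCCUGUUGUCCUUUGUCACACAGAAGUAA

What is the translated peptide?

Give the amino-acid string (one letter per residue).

start AUG at pos 1
pos 1: AUG -> M; peptide=M
pos 4: CCA -> P; peptide=MP
pos 7: CAA -> Q; peptide=MPQ
pos 10: UUC -> F; peptide=MPQF
pos 13: CUG -> L; peptide=MPQFL
pos 16: UUG -> L; peptide=MPQFLL
pos 19: UCC -> S; peptide=MPQFLLS
pos 22: UUU -> F; peptide=MPQFLLSF
pos 25: GUC -> V; peptide=MPQFLLSFV
pos 28: ACA -> T; peptide=MPQFLLSFVT
pos 31: CAG -> Q; peptide=MPQFLLSFVTQ
pos 34: AAG -> K; peptide=MPQFLLSFVTQK
pos 37: UAA -> STOP

Answer: MPQFLLSFVTQK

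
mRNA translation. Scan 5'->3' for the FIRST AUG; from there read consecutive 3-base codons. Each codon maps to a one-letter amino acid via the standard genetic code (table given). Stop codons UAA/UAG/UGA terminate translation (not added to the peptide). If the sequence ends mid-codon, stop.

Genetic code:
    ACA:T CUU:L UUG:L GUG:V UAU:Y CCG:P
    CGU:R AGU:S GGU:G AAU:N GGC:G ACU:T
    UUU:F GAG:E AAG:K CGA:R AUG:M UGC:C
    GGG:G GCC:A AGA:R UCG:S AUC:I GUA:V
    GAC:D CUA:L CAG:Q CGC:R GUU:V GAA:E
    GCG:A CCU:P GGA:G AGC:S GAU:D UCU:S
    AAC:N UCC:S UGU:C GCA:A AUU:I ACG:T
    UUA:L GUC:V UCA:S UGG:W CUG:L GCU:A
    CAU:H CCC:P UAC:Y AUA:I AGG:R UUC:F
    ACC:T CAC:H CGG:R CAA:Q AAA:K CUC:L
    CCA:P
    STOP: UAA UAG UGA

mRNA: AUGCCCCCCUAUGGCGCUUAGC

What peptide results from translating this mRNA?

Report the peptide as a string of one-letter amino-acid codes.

start AUG at pos 0
pos 0: AUG -> M; peptide=M
pos 3: CCC -> P; peptide=MP
pos 6: CCC -> P; peptide=MPP
pos 9: UAU -> Y; peptide=MPPY
pos 12: GGC -> G; peptide=MPPYG
pos 15: GCU -> A; peptide=MPPYGA
pos 18: UAG -> STOP

Answer: MPPYGA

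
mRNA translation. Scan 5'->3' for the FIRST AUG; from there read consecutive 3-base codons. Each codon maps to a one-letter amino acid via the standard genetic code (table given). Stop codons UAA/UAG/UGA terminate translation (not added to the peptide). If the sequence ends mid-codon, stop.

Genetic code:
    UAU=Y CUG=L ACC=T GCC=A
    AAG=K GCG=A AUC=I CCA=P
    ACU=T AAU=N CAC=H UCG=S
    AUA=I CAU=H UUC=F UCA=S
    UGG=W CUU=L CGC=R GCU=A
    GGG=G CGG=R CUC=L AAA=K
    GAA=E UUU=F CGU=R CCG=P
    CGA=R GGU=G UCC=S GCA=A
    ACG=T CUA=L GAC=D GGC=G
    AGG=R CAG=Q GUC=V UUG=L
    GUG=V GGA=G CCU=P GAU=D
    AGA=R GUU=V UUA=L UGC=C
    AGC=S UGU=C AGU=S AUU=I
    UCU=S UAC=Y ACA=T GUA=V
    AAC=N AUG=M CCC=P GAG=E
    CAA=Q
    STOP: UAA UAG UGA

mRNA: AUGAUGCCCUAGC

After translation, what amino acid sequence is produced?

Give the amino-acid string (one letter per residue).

start AUG at pos 0
pos 0: AUG -> M; peptide=M
pos 3: AUG -> M; peptide=MM
pos 6: CCC -> P; peptide=MMP
pos 9: UAG -> STOP

Answer: MMP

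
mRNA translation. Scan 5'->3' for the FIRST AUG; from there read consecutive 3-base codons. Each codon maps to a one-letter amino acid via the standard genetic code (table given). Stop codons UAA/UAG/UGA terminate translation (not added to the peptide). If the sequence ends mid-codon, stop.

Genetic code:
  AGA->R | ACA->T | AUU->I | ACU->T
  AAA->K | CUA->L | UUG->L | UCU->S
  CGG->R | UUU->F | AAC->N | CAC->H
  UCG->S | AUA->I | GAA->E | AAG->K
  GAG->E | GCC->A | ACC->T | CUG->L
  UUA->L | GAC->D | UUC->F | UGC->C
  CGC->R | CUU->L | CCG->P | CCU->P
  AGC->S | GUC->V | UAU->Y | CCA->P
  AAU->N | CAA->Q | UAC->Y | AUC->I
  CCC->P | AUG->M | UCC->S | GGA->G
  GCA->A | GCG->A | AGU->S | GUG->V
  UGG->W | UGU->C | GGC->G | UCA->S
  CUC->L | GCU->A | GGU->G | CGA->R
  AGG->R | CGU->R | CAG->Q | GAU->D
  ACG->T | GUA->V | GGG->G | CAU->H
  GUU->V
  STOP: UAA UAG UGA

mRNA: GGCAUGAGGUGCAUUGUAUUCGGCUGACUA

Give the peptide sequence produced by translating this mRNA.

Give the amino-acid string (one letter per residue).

start AUG at pos 3
pos 3: AUG -> M; peptide=M
pos 6: AGG -> R; peptide=MR
pos 9: UGC -> C; peptide=MRC
pos 12: AUU -> I; peptide=MRCI
pos 15: GUA -> V; peptide=MRCIV
pos 18: UUC -> F; peptide=MRCIVF
pos 21: GGC -> G; peptide=MRCIVFG
pos 24: UGA -> STOP

Answer: MRCIVFG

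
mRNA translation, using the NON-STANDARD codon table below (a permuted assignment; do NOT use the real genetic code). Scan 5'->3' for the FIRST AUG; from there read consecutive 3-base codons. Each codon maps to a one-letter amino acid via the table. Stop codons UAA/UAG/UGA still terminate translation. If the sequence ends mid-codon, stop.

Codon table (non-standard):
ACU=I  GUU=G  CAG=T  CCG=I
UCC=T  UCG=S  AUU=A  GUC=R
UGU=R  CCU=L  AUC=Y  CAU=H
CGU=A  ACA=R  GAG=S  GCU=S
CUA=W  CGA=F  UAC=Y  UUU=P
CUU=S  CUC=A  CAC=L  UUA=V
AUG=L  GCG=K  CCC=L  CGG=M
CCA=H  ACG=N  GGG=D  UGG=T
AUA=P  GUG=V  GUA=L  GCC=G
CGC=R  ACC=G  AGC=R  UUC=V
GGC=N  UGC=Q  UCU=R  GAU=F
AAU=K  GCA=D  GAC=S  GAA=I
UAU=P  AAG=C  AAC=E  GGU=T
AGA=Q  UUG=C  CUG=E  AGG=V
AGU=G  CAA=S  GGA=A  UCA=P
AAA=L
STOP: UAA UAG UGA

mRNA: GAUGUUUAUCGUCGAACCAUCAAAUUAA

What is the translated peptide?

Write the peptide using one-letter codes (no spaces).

start AUG at pos 1
pos 1: AUG -> L; peptide=L
pos 4: UUU -> P; peptide=LP
pos 7: AUC -> Y; peptide=LPY
pos 10: GUC -> R; peptide=LPYR
pos 13: GAA -> I; peptide=LPYRI
pos 16: CCA -> H; peptide=LPYRIH
pos 19: UCA -> P; peptide=LPYRIHP
pos 22: AAU -> K; peptide=LPYRIHPK
pos 25: UAA -> STOP

Answer: LPYRIHPK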